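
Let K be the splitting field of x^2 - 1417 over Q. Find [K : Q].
[K : Q] = 2

f(x) = x^2 - 1417 factors as (x - √1417)(x + √1417). The splitting field is K = Q(√1417). Since 1417 is squarefree and > 1, it is not a perfect square, so x^2 - 1417 is irreducible over Q and [Q(√1417) : Q] = 2. Hence [K : Q] = 2.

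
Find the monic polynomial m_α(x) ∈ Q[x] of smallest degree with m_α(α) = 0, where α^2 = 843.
m_α(x) = x^2 - 843

α satisfies α^2 - 843 = 0, so x^2 - 843 annihilates α. Since d = 843 is squarefree and ≠ 1, it is not a perfect square in Q, so x^2 - 843 has no rational root and is therefore irreducible over Q (a degree-2 polynomial over a field is irreducible iff it has no root). Hence m_α(x) = x^2 - 843.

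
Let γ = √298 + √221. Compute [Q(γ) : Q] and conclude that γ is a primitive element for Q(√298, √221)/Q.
[Q(γ) : Q] = 4 (equivalently, Q(γ) = Q(√298, √221))

Obviously Q(γ) ⊆ Q(√298, √221), and [Q(√298, √221):Q] = 4 (since 298, 221 are distinct squarefree integers > 1 with 65858 not a perfect square). To show equality we compute the minimal polynomial of γ. From γ = √298 + √221: γ^2 = 298 + 2√(65858) + 221 = 519 + 2√(65858), so γ^2 - 519 = 2√(65858); squaring, (γ^2 - 519)^2 = 4·65858, i.e. γ^4 - 1038γ^2 + 269361 - 263432 = 0, i.e. γ^4 - 1038γ^2 + 5929 = 0. So γ is a root of x^4 - 1038x^2 + 5929. This polynomial is irreducible over Q: it has no rational root (each ±√298 ± √221 is irrational), and any factorization into two quadratics over Q would force √(65858) ∈ Q (pairing opposite roots) or √298, √221 ∈ Q (other pairings), all impossible. Hence [Q(γ):Q] = 4 = [Q(√298, √221):Q], so Q(γ) = Q(√298, √221).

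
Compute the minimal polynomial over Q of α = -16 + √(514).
m_α(x) = x^2 + 32x - 258

From α + 16 = √(514), squaring gives (α + 16)^2 = 514, i.e. α^2 + 32α + 256 = 514, so α^2 + 32α - 258 = 0. The discriminant of x^2 + 32x - 258 is (32)^2 - 4·(-258) = 1024 + 1032 = 2056, and 4·(514) is not a perfect square in Q since 514 is squarefree and ≠ 1. Hence x^2 + 32x - 258 is irreducible over Q and is the minimal polynomial of α.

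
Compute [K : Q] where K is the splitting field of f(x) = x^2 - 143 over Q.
[K : Q] = 2

f(x) = x^2 - 143 factors as (x - √143)(x + √143). The splitting field is K = Q(√143). Since 143 is squarefree and > 1, it is not a perfect square, so x^2 - 143 is irreducible over Q and [Q(√143) : Q] = 2. Hence [K : Q] = 2.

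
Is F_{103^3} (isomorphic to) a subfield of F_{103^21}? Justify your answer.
Yes: F_{103^3} is a subfield of F_{103^21}

F_{p^m} embeds in F_{p^n} iff m | n (since F_{p^n} is the splitting field of x^(p^n) - x, and F_{p^m} ⊂ F_{p^n} forces p^n to be a power of p^m, i.e. m | n; conversely if m | n then every root of x^(p^m) - x is a root of x^(p^n) - x). Here 3 | 21 (since 21 = 7·3), so F_{103^3} is a subfield of F_{103^21}, and [F_{103^21} : F_{103^3}] = 21/3 = 7.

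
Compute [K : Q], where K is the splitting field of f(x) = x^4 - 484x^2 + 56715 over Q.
[K : Q] = 4

Solving the quadratic in x^2: x^2 = (484 ± √(484^2 - 4·56715))/2 = (484 ± √7396)/2 = (484 ± 86)/2, giving x^2 = 285 or x^2 = 199. So f(x) = (x^2 - 285)(x^2 - 199) and the roots of f are ±√285, ±√199. Hence the splitting field is K = Q(√285, √199). Since 285 and 199 are distinct squarefree integers > 1, their product 56715 is not a perfect square, so √199 ∉ Q(√285). By the tower law [K:Q] = [Q(√285,√199):Q(√285)] · [Q(√285):Q] = 2 · 2 = 4.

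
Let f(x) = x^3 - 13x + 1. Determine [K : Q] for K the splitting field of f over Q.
[K : Q] = 6

By the rational root test, any rational root of the monic integer polynomial f(x) = x^3 - 13x + 1 must be an integer dividing the constant term 1, i.e. one of ±{1}. Evaluating: f(1) = -11, f(-1) = 13; none is 0, so f has no rational root and is therefore irreducible over Q (a cubic with no linear factor over a field is irreducible). For an irreducible cubic, the Galois group is A_3 or S_3 according as the discriminant disc(f) = -4a^3 - 27b^2 = -4·(-13)^3 - 27·(1)^2 = 8761 is or is not a square in Q. Here disc(f) = 8761 is not a perfect square in Q, so the Galois group of f over Q is not contained in A_3 and must be all of S_3. The splitting field has degree |S_3| = 6 over Q, so [K : Q] = 6.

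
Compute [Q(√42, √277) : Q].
[Q(√42, √277) : Q] = 4

[Q(√42):Q] = 2 (min poly x^2 - 42, irreducible since 42 is squarefree > 1). For the top step, suppose √277 ∈ Q(√42), say √277 = c + d√42 with c, d ∈ Q. Squaring: 277 = c^2 + 42d^2 + 2cd√42. Since √42 ∉ Q this forces 2cd = 0. If d = 0 then √277 = c ∈ Q, contradicting 277 squarefree > 1. If c = 0 then 277 = 42d^2, so 42·277 = (42d)^2 is a perfect square in Q — but 42·277 = 11634 is not a perfect square (since 42 and 277 are distinct squarefree integers). Contradiction. Hence √277 ∉ Q(√42), so x^2 - 277 stays irreducible over Q(√42) and [Q(√42, √277) : Q(√42)] = 2. By the tower law, [Q(√42, √277) : Q] = 2 · 2 = 4.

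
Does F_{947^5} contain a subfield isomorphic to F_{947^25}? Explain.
No: F_{947^25} is not a subfield of F_{947^5}

F_{p^m} embeds in F_{p^n} iff m | n. Here 25 ∤ 5 (since 5 = 0·25 + 5 with remainder 5 ≠ 0), so F_{947^25} is not a subfield of F_{947^5}. Equivalently: if it were, the tower law would give 25 = [F_{947^25}:F_947] dividing [F_{947^5}:F_947] = 5, contradiction.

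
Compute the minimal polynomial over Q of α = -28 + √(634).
m_α(x) = x^2 + 56x + 150

From α + 28 = √(634), squaring gives (α + 28)^2 = 634, i.e. α^2 + 56α + 784 = 634, so α^2 + 56α + 150 = 0. The discriminant of x^2 + 56x + 150 is (56)^2 - 4·(150) = 3136 - 600 = 2536, and 4·(634) is not a perfect square in Q since 634 is squarefree and ≠ 1. Hence x^2 + 56x + 150 is irreducible over Q and is the minimal polynomial of α.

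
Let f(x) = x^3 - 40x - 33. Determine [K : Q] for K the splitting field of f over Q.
[K : Q] = 6

By the rational root test, any rational root of the monic integer polynomial f(x) = x^3 - 40x - 33 must be an integer dividing the constant term -33, i.e. one of ±{1, 3, 11, 33}. Evaluating: f(1) = -72, f(-1) = 6, f(3) = -126, f(-3) = 60, f(11) = 858, f(-11) = -924, f(33) = 34584, f(-33) = -34650; none is 0, so f has no rational root and is therefore irreducible over Q (a cubic with no linear factor over a field is irreducible). For an irreducible cubic, the Galois group is A_3 or S_3 according as the discriminant disc(f) = -4a^3 - 27b^2 = -4·(-40)^3 - 27·(-33)^2 = 226597 is or is not a square in Q. Here disc(f) = 226597 is not a perfect square in Q, so the Galois group of f over Q is not contained in A_3 and must be all of S_3. The splitting field has degree |S_3| = 6 over Q, so [K : Q] = 6.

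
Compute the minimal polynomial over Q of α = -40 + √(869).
m_α(x) = x^2 + 80x + 731

From α + 40 = √(869), squaring gives (α + 40)^2 = 869, i.e. α^2 + 80α + 1600 = 869, so α^2 + 80α + 731 = 0. The discriminant of x^2 + 80x + 731 is (80)^2 - 4·(731) = 6400 - 2924 = 3476, and 4·(869) is not a perfect square in Q since 869 is squarefree and ≠ 1. Hence x^2 + 80x + 731 is irreducible over Q and is the minimal polynomial of α.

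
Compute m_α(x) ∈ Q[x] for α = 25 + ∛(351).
m_α(x) = x^3 - 75x^2 + 1875x - 15976

Set β = α - 25 = ∛(351), so β^3 = 351. Then (α - 25)^3 - 351 = 0, i.e. α is a root of g(x) = (x - 25)^3 - 351 = x^3 - 75x^2 + 1875x - 15976. Since g(x) = h(x - 25) where h(x) = x^3 - 351, and h is irreducible over Q (because 351 is not a perfect cube, so h has no rational root, and a monic cubic with no rational root is irreducible), g is also irreducible (irreducibility is preserved under the substitution x → x - 25). Hence m_α(x) = x^3 - 75x^2 + 1875x - 15976.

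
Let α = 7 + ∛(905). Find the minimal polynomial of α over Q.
m_α(x) = x^3 - 21x^2 + 147x - 1248

Set β = α - 7 = ∛(905), so β^3 = 905. Then (α - 7)^3 - 905 = 0, i.e. α is a root of g(x) = (x - 7)^3 - 905 = x^3 - 21x^2 + 147x - 1248. Since g(x) = h(x - 7) where h(x) = x^3 - 905, and h is irreducible over Q (because 905 is not a perfect cube, so h has no rational root, and a monic cubic with no rational root is irreducible), g is also irreducible (irreducibility is preserved under the substitution x → x - 7). Hence m_α(x) = x^3 - 21x^2 + 147x - 1248.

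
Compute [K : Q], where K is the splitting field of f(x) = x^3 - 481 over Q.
[K : Q] = 6

The roots of x^3 - 481 are ∛481, ω∛481, ω^2∛481 where ω = e^(2πi/3) is a primitive cube root of unity, so K = Q(∛481, ω). Now [Q(∛481):Q] = 3 (since 481 is not a perfect cube, x^3 - 481 is irreducible) and [Q(ω):Q] = 2. Both 2 and 3 divide [K:Q], and [K:Q] ≤ 3·2 = 6, so [K:Q] = 6. (Equivalently: Q(∛481) ⊂ R but ω ∉ R, so [K : Q(∛481)] = 2.)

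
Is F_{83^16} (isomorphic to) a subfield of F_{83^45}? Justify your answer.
No: F_{83^16} is not a subfield of F_{83^45}

F_{p^m} embeds in F_{p^n} iff m | n. Here 16 ∤ 45 (since 45 = 2·16 + 13 with remainder 13 ≠ 0), so F_{83^16} is not a subfield of F_{83^45}. Equivalently: if it were, the tower law would give 16 = [F_{83^16}:F_83] dividing [F_{83^45}:F_83] = 45, contradiction.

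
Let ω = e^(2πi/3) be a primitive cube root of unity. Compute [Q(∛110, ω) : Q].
[Q(∛110, ω) : Q] = 6

[Q(∛110):Q] = 3 (min poly x^3 - 110, irreducible since 110 is not a perfect cube). [Q(ω):Q] = 2 (min poly x^2 + x + 1). Since Q(∛110) ⊂ R and ω ∉ R, we have ω ∉ Q(∛110), so x^2 + x + 1 remains irreducible over Q(∛110) and [Q(∛110, ω) : Q(∛110)] = 2. By the tower law, [Q(∛110, ω) : Q] = 3 · 2 = 6. (In fact Q(∛110, ω) is the splitting field of x^3 - 110 over Q.)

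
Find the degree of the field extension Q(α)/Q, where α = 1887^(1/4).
[Q(α):Q] = 4

α is a root of x^4 - 1887. By Eisenstein's criterion at the prime p = 3 (which divides the constant term 1887 but p^2 = 9 does not, since 1887 is squarefree), x^4 - 1887 is irreducible over Q. Hence [Q(α):Q] = 4.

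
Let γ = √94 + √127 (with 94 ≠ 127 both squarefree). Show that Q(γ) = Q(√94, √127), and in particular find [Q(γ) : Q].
[Q(γ) : Q] = 4 (equivalently, Q(γ) = Q(√94, √127))

Obviously Q(γ) ⊆ Q(√94, √127), and [Q(√94, √127):Q] = 4 (since 94, 127 are distinct squarefree integers > 1 with 11938 not a perfect square). To show equality we compute the minimal polynomial of γ. From γ = √94 + √127: γ^2 = 94 + 2√(11938) + 127 = 221 + 2√(11938), so γ^2 - 221 = 2√(11938); squaring, (γ^2 - 221)^2 = 4·11938, i.e. γ^4 - 442γ^2 + 48841 - 47752 = 0, i.e. γ^4 - 442γ^2 + 1089 = 0. So γ is a root of x^4 - 442x^2 + 1089. This polynomial is irreducible over Q: it has no rational root (each ±√94 ± √127 is irrational), and any factorization into two quadratics over Q would force √(11938) ∈ Q (pairing opposite roots) or √94, √127 ∈ Q (other pairings), all impossible. Hence [Q(γ):Q] = 4 = [Q(√94, √127):Q], so Q(γ) = Q(√94, √127).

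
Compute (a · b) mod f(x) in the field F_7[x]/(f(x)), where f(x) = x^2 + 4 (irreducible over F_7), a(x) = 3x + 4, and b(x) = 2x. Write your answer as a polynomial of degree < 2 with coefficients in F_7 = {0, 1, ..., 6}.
a · b ≡ x + 4 (mod f(x))

Multiply in F_7[x]: a(x)·b(x) = (3x + 4)·(2x) = 6x^2 + x. This has degree ≥ 2, so divide by f(x) over F_7: 6x^2 + x = (6)·(x^2 + 4) + (x + 4). Hence a·b ≡ x + 4 (mod f). (F_7[x]/(f) is a field with 7^2 = 49 elements since f is irreducible of degree 2.)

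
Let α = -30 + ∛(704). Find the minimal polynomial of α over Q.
m_α(x) = x^3 + 90x^2 + 2700x + 26296

Set β = α + 30 = ∛(704), so β^3 = 704. Then (α + 30)^3 - 704 = 0, i.e. α is a root of g(x) = (x + 30)^3 - 704 = x^3 + 90x^2 + 2700x + 26296. Since g(x) = h(x + 30) where h(x) = x^3 - 704, and h is irreducible over Q (because 704 is not a perfect cube, so h has no rational root, and a monic cubic with no rational root is irreducible), g is also irreducible (irreducibility is preserved under the substitution x → x + 30). Hence m_α(x) = x^3 + 90x^2 + 2700x + 26296.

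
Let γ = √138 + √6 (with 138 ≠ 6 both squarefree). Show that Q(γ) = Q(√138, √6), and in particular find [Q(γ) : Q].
[Q(γ) : Q] = 4 (equivalently, Q(γ) = Q(√138, √6))

Obviously Q(γ) ⊆ Q(√138, √6), and [Q(√138, √6):Q] = 4 (since 138, 6 are distinct squarefree integers > 1 with 828 not a perfect square). To show equality we compute the minimal polynomial of γ. From γ = √138 + √6: γ^2 = 138 + 2√(828) + 6 = 144 + 2√(828), so γ^2 - 144 = 2√(828); squaring, (γ^2 - 144)^2 = 4·828, i.e. γ^4 - 288γ^2 + 20736 - 3312 = 0, i.e. γ^4 - 288γ^2 + 17424 = 0. So γ is a root of x^4 - 288x^2 + 17424. This polynomial is irreducible over Q: it has no rational root (each ±√138 ± √6 is irrational), and any factorization into two quadratics over Q would force √(828) ∈ Q (pairing opposite roots) or √138, √6 ∈ Q (other pairings), all impossible. Hence [Q(γ):Q] = 4 = [Q(√138, √6):Q], so Q(γ) = Q(√138, √6).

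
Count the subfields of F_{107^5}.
F_{107^5} has 2 subfields

The subfields of F_{p^n} are exactly the fields F_{p^d} for d | n (each is the fixed field of the unique index-d subgroup of Gal(F_{p^n}/F_p) ≅ Z/nZ). The divisors of n = 5 are {1, 5}, giving 2 subfields: F_{107^1}, F_{107^5}.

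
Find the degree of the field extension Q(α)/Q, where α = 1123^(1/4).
[Q(α):Q] = 4

α is a root of x^4 - 1123. By Eisenstein's criterion at the prime p = 1123 (which divides the constant term 1123 but p^2 = 1261129 does not, since 1123 is squarefree), x^4 - 1123 is irreducible over Q. Hence [Q(α):Q] = 4.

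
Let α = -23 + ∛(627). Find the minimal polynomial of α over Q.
m_α(x) = x^3 + 69x^2 + 1587x + 11540

Set β = α + 23 = ∛(627), so β^3 = 627. Then (α + 23)^3 - 627 = 0, i.e. α is a root of g(x) = (x + 23)^3 - 627 = x^3 + 69x^2 + 1587x + 11540. Since g(x) = h(x + 23) where h(x) = x^3 - 627, and h is irreducible over Q (because 627 is not a perfect cube, so h has no rational root, and a monic cubic with no rational root is irreducible), g is also irreducible (irreducibility is preserved under the substitution x → x + 23). Hence m_α(x) = x^3 + 69x^2 + 1587x + 11540.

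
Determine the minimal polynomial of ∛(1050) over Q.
m_α(x) = x^3 - 1050

α satisfies α^3 = 1050, so x^3 - 1050 annihilates α. By the rational root test, a rational root p/q (in lowest terms) of x^3 - 1050 would satisfy p^3 = 1050 q^3, forcing q = 1 and p^3 = 1050; but 1050 is not a perfect cube, contradiction. A monic cubic over Q with no rational root is irreducible (any nontrivial factorization would include a linear factor). Hence x^3 - 1050 is the minimal polynomial of α, and in particular [Q(α):Q] = 3.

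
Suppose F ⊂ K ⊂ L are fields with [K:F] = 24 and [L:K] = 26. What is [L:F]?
[L:F] = 624

The tower law says that for any tower of field extensions F ⊂ K ⊂ L with finite degrees, [L:F] = [L:K] · [K:F]. Here this gives [L:F] = 26 · 24 = 624.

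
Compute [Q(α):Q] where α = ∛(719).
[Q(α):Q] = 3

The minimal polynomial of α is x^3 - 719, irreducible over Q since 719 is not a perfect cube (so x^3 - 719 has no rational root). Hence [Q(α):Q] = deg(m_α) = 3.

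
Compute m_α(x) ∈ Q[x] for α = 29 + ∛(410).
m_α(x) = x^3 - 87x^2 + 2523x - 24799

Set β = α - 29 = ∛(410), so β^3 = 410. Then (α - 29)^3 - 410 = 0, i.e. α is a root of g(x) = (x - 29)^3 - 410 = x^3 - 87x^2 + 2523x - 24799. Since g(x) = h(x - 29) where h(x) = x^3 - 410, and h is irreducible over Q (because 410 is not a perfect cube, so h has no rational root, and a monic cubic with no rational root is irreducible), g is also irreducible (irreducibility is preserved under the substitution x → x - 29). Hence m_α(x) = x^3 - 87x^2 + 2523x - 24799.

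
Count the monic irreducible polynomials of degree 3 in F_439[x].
There are 28201360 monic irreducible polynomials of degree 3 over F_439

Each element of F_{439^3} that lies in no proper subfield is a root of exactly one monic irreducible of degree 3 over F_439, and each such polynomial has 3 distinct roots in F_{439^3}. By Möbius inversion the count is N_439(3) = (1/3) Σ_{d|3} μ(3/d) · 439^d = (1/3)(μ(3)·439^1 + μ(1)·439^3) = 84604080/3 = 28201360.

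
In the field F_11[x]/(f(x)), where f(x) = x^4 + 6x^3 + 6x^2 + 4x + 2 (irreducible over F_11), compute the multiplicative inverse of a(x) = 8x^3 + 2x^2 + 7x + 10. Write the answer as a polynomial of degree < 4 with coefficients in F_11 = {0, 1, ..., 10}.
a(x)^(-1) ≡ 5x^3 + 9x^2 + 10x (mod f(x))

Since f is irreducible over F_11, F_11[x]/(f) is a field and a(x) ≠ 0 has an inverse. Apply the extended Euclidean algorithm to f(x) and a(x) in F_11[x]: f(x) = (7x + 10)·a(x) + (3x^2 + 7x + 1);  a(x) = (10x + 3)·(3x^2 + 7x + 1) + (9x + 7);  (3x^2 + 7x + 1) = (4x + 5)·(9x + 7) + (10). The last nonzero remainder is the constant 10 = gcd(f, a) in F_11. Back-substituting through the division chain expresses 10 = s(x)·a(x) + t(x)·f(x) with s(x) ≡ 6x^3 + 2x^2 + x (mod f), so (6x^3 + 2x^2 + x)·a(x) ≡ 10 (mod f). Multiplying by 10^(-1) ≡ 10 in F_11 gives a(x)^(-1) ≡ 10·(6x^3 + 2x^2 + x) ≡ 5x^3 + 9x^2 + 10x (mod f). Check: (8x^3 + 2x^2 + 7x + 10)·(5x^3 + 9x^2 + 10x) = 7x^6 + 5x^5 + x^4 + x^3 + 6x^2 + x ≡ 1 (mod x^4 + 6x^3 + 6x^2 + 4x + 2).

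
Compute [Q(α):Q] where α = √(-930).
[Q(α):Q] = 2

[Q(α):Q] equals the degree of the minimal polynomial of α. Here α^2 = -930 and x^2 + 930 is irreducible (d = -930 is squarefree, ≠ 1, hence not a square), so deg(m_α) = 2. Thus [Q(α):Q] = 2.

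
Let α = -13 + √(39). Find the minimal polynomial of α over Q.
m_α(x) = x^2 + 26x + 130

From α + 13 = √(39), squaring gives (α + 13)^2 = 39, i.e. α^2 + 26α + 169 = 39, so α^2 + 26α + 130 = 0. The discriminant of x^2 + 26x + 130 is (26)^2 - 4·(130) = 676 - 520 = 156, and 4·(39) is not a perfect square in Q since 39 is squarefree and ≠ 1. Hence x^2 + 26x + 130 is irreducible over Q and is the minimal polynomial of α.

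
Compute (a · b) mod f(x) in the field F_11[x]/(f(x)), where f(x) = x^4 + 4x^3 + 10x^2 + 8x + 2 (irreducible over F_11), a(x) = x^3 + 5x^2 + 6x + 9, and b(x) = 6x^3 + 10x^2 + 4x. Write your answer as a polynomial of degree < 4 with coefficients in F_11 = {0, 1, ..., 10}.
a · b ≡ 7x^3 + 6x^2 + x + 2 (mod f(x))

Multiply in F_11[x]: a(x)·b(x) = (x^3 + 5x^2 + 6x + 9)·(6x^3 + 10x^2 + 4x) = 6x^6 + 7x^5 + 2x^4 + 2x^3 + 4x^2 + 3x. This has degree ≥ 4, so divide by f(x) over F_11: 6x^6 + 7x^5 + 2x^4 + 2x^3 + 4x^2 + 3x = (6x^2 + 5x + 10)·(x^4 + 4x^3 + 10x^2 + 8x + 2) + (7x^3 + 6x^2 + x + 2). Hence a·b ≡ 7x^3 + 6x^2 + x + 2 (mod f). (F_11[x]/(f) is a field with 11^4 = 14641 elements since f is irreducible of degree 4.)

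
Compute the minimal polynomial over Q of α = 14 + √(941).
m_α(x) = x^2 - 28x - 745

From α - 14 = √(941), squaring gives (α - 14)^2 = 941, i.e. α^2 - 28α + 196 = 941, so α^2 - 28α - 745 = 0. The discriminant of x^2 - 28x - 745 is (-28)^2 - 4·(-745) = 784 + 2980 = 3764, and 4·(941) is not a perfect square in Q since 941 is squarefree and ≠ 1. Hence x^2 - 28x - 745 is irreducible over Q and is the minimal polynomial of α.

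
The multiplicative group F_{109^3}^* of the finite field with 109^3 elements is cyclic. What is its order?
|F_{109^3}^*| = 1295028

F_{109^3} has 109^3 = 1295029 elements; its multiplicative group consists of all nonzero elements, so |F_{109^3}^*| = 1295029 - 1 = 1295028. (It is cyclic since any finite subgroup of the multiplicative group of a field is cyclic.)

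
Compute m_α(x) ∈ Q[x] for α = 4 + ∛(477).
m_α(x) = x^3 - 12x^2 + 48x - 541

Set β = α - 4 = ∛(477), so β^3 = 477. Then (α - 4)^3 - 477 = 0, i.e. α is a root of g(x) = (x - 4)^3 - 477 = x^3 - 12x^2 + 48x - 541. Since g(x) = h(x - 4) where h(x) = x^3 - 477, and h is irreducible over Q (because 477 is not a perfect cube, so h has no rational root, and a monic cubic with no rational root is irreducible), g is also irreducible (irreducibility is preserved under the substitution x → x - 4). Hence m_α(x) = x^3 - 12x^2 + 48x - 541.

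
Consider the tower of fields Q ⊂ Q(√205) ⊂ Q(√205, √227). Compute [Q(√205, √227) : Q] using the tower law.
[Q(√205, √227) : Q] = 4

[Q(√205):Q] = 2 (min poly x^2 - 205, irreducible since 205 is squarefree > 1). For the top step, suppose √227 ∈ Q(√205), say √227 = c + d√205 with c, d ∈ Q. Squaring: 227 = c^2 + 205d^2 + 2cd√205. Since √205 ∉ Q this forces 2cd = 0. If d = 0 then √227 = c ∈ Q, contradicting 227 squarefree > 1. If c = 0 then 227 = 205d^2, so 205·227 = (205d)^2 is a perfect square in Q — but 205·227 = 46535 is not a perfect square (since 205 and 227 are distinct squarefree integers). Contradiction. Hence √227 ∉ Q(√205), so x^2 - 227 stays irreducible over Q(√205) and [Q(√205, √227) : Q(√205)] = 2. By the tower law, [Q(√205, √227) : Q] = 2 · 2 = 4.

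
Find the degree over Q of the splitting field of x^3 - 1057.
[K : Q] = 6

The roots of x^3 - 1057 are ∛1057, ω∛1057, ω^2∛1057 where ω = e^(2πi/3) is a primitive cube root of unity, so K = Q(∛1057, ω). Now [Q(∛1057):Q] = 3 (since 1057 is not a perfect cube, x^3 - 1057 is irreducible) and [Q(ω):Q] = 2. Both 2 and 3 divide [K:Q], and [K:Q] ≤ 3·2 = 6, so [K:Q] = 6. (Equivalently: Q(∛1057) ⊂ R but ω ∉ R, so [K : Q(∛1057)] = 2.)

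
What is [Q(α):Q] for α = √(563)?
[Q(α):Q] = 2

[Q(α):Q] equals the degree of the minimal polynomial of α. Here α^2 = 563 and x^2 - 563 is irreducible (d = 563 is squarefree, ≠ 1, hence not a square), so deg(m_α) = 2. Thus [Q(α):Q] = 2.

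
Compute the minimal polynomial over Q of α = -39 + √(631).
m_α(x) = x^2 + 78x + 890

From α + 39 = √(631), squaring gives (α + 39)^2 = 631, i.e. α^2 + 78α + 1521 = 631, so α^2 + 78α + 890 = 0. The discriminant of x^2 + 78x + 890 is (78)^2 - 4·(890) = 6084 - 3560 = 2524, and 4·(631) is not a perfect square in Q since 631 is squarefree and ≠ 1. Hence x^2 + 78x + 890 is irreducible over Q and is the minimal polynomial of α.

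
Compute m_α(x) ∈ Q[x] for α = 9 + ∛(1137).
m_α(x) = x^3 - 27x^2 + 243x - 1866

Set β = α - 9 = ∛(1137), so β^3 = 1137. Then (α - 9)^3 - 1137 = 0, i.e. α is a root of g(x) = (x - 9)^3 - 1137 = x^3 - 27x^2 + 243x - 1866. Since g(x) = h(x - 9) where h(x) = x^3 - 1137, and h is irreducible over Q (because 1137 is not a perfect cube, so h has no rational root, and a monic cubic with no rational root is irreducible), g is also irreducible (irreducibility is preserved under the substitution x → x - 9). Hence m_α(x) = x^3 - 27x^2 + 243x - 1866.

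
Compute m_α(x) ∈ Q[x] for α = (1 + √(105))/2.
m_α(x) = x^2 - x - 26

From 2α - 1 = √(105), squaring gives (2α - 1)^2 = 105, i.e. 4α^2 - 4α + 1 = 105, so α^2 - α + (1 - 105)/4 = 0. Since 105 ≡ 1 (mod 4), (1 - 105)/4 = -26 ∈ Z. The polynomial x^2 - x - 26 has discriminant 1 - 4·(-26) = 105, which is not a perfect square in Q (d = 105 is squarefree and ≠ 1), so x^2 - x - 26 is irreducible over Q. It is the minimal polynomial of α.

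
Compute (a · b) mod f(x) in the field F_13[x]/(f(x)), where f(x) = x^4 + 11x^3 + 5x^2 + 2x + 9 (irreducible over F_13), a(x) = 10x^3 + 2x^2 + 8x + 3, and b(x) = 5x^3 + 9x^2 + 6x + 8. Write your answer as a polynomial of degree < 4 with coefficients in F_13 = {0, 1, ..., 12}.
a · b ≡ 5x^3 + 7x^2 + 8x + 4 (mod f(x))

Multiply in F_13[x]: a(x)·b(x) = (10x^3 + 2x^2 + 8x + 3)·(5x^3 + 9x^2 + 6x + 8) = 11x^6 + 9x^5 + x^4 + 10x^3 + 4x + 11. This has degree ≥ 4, so divide by f(x) over F_13: 11x^6 + 9x^5 + x^4 + 10x^3 + 4x + 11 = (11x^2 + 5x + 8)·(x^4 + 11x^3 + 5x^2 + 2x + 9) + (5x^3 + 7x^2 + 8x + 4). Hence a·b ≡ 5x^3 + 7x^2 + 8x + 4 (mod f). (F_13[x]/(f) is a field with 13^4 = 28561 elements since f is irreducible of degree 4.)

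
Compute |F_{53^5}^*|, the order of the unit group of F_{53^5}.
|F_{53^5}^*| = 418195492

F_{53^5} has 53^5 = 418195493 elements; its multiplicative group consists of all nonzero elements, so |F_{53^5}^*| = 418195493 - 1 = 418195492. (It is cyclic since any finite subgroup of the multiplicative group of a field is cyclic.)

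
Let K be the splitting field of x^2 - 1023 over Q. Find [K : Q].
[K : Q] = 2

f(x) = x^2 - 1023 factors as (x - √1023)(x + √1023). The splitting field is K = Q(√1023). Since 1023 is squarefree and > 1, it is not a perfect square, so x^2 - 1023 is irreducible over Q and [Q(√1023) : Q] = 2. Hence [K : Q] = 2.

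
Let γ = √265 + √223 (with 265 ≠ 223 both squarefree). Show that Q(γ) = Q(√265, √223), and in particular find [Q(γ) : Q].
[Q(γ) : Q] = 4 (equivalently, Q(γ) = Q(√265, √223))

Obviously Q(γ) ⊆ Q(√265, √223), and [Q(√265, √223):Q] = 4 (since 265, 223 are distinct squarefree integers > 1 with 59095 not a perfect square). To show equality we compute the minimal polynomial of γ. From γ = √265 + √223: γ^2 = 265 + 2√(59095) + 223 = 488 + 2√(59095), so γ^2 - 488 = 2√(59095); squaring, (γ^2 - 488)^2 = 4·59095, i.e. γ^4 - 976γ^2 + 238144 - 236380 = 0, i.e. γ^4 - 976γ^2 + 1764 = 0. So γ is a root of x^4 - 976x^2 + 1764. This polynomial is irreducible over Q: it has no rational root (each ±√265 ± √223 is irrational), and any factorization into two quadratics over Q would force √(59095) ∈ Q (pairing opposite roots) or √265, √223 ∈ Q (other pairings), all impossible. Hence [Q(γ):Q] = 4 = [Q(√265, √223):Q], so Q(γ) = Q(√265, √223).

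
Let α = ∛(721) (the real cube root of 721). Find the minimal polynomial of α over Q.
m_α(x) = x^3 - 721

α satisfies α^3 = 721, so x^3 - 721 annihilates α. By the rational root test, a rational root p/q (in lowest terms) of x^3 - 721 would satisfy p^3 = 721 q^3, forcing q = 1 and p^3 = 721; but 721 is not a perfect cube, contradiction. A monic cubic over Q with no rational root is irreducible (any nontrivial factorization would include a linear factor). Hence x^3 - 721 is the minimal polynomial of α, and in particular [Q(α):Q] = 3.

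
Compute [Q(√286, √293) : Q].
[Q(√286, √293) : Q] = 4

[Q(√286):Q] = 2 (min poly x^2 - 286, irreducible since 286 is squarefree > 1). For the top step, suppose √293 ∈ Q(√286), say √293 = c + d√286 with c, d ∈ Q. Squaring: 293 = c^2 + 286d^2 + 2cd√286. Since √286 ∉ Q this forces 2cd = 0. If d = 0 then √293 = c ∈ Q, contradicting 293 squarefree > 1. If c = 0 then 293 = 286d^2, so 286·293 = (286d)^2 is a perfect square in Q — but 286·293 = 83798 is not a perfect square (since 286 and 293 are distinct squarefree integers). Contradiction. Hence √293 ∉ Q(√286), so x^2 - 293 stays irreducible over Q(√286) and [Q(√286, √293) : Q(√286)] = 2. By the tower law, [Q(√286, √293) : Q] = 2 · 2 = 4.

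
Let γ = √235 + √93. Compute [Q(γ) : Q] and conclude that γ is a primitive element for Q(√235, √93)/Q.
[Q(γ) : Q] = 4 (equivalently, Q(γ) = Q(√235, √93))

Obviously Q(γ) ⊆ Q(√235, √93), and [Q(√235, √93):Q] = 4 (since 235, 93 are distinct squarefree integers > 1 with 21855 not a perfect square). To show equality we compute the minimal polynomial of γ. From γ = √235 + √93: γ^2 = 235 + 2√(21855) + 93 = 328 + 2√(21855), so γ^2 - 328 = 2√(21855); squaring, (γ^2 - 328)^2 = 4·21855, i.e. γ^4 - 656γ^2 + 107584 - 87420 = 0, i.e. γ^4 - 656γ^2 + 20164 = 0. So γ is a root of x^4 - 656x^2 + 20164. This polynomial is irreducible over Q: it has no rational root (each ±√235 ± √93 is irrational), and any factorization into two quadratics over Q would force √(21855) ∈ Q (pairing opposite roots) or √235, √93 ∈ Q (other pairings), all impossible. Hence [Q(γ):Q] = 4 = [Q(√235, √93):Q], so Q(γ) = Q(√235, √93).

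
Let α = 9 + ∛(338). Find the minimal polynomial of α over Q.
m_α(x) = x^3 - 27x^2 + 243x - 1067

Set β = α - 9 = ∛(338), so β^3 = 338. Then (α - 9)^3 - 338 = 0, i.e. α is a root of g(x) = (x - 9)^3 - 338 = x^3 - 27x^2 + 243x - 1067. Since g(x) = h(x - 9) where h(x) = x^3 - 338, and h is irreducible over Q (because 338 is not a perfect cube, so h has no rational root, and a monic cubic with no rational root is irreducible), g is also irreducible (irreducibility is preserved under the substitution x → x - 9). Hence m_α(x) = x^3 - 27x^2 + 243x - 1067.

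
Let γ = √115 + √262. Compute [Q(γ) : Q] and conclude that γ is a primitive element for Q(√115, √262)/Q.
[Q(γ) : Q] = 4 (equivalently, Q(γ) = Q(√115, √262))

Obviously Q(γ) ⊆ Q(√115, √262), and [Q(√115, √262):Q] = 4 (since 115, 262 are distinct squarefree integers > 1 with 30130 not a perfect square). To show equality we compute the minimal polynomial of γ. From γ = √115 + √262: γ^2 = 115 + 2√(30130) + 262 = 377 + 2√(30130), so γ^2 - 377 = 2√(30130); squaring, (γ^2 - 377)^2 = 4·30130, i.e. γ^4 - 754γ^2 + 142129 - 120520 = 0, i.e. γ^4 - 754γ^2 + 21609 = 0. So γ is a root of x^4 - 754x^2 + 21609. This polynomial is irreducible over Q: it has no rational root (each ±√115 ± √262 is irrational), and any factorization into two quadratics over Q would force √(30130) ∈ Q (pairing opposite roots) or √115, √262 ∈ Q (other pairings), all impossible. Hence [Q(γ):Q] = 4 = [Q(√115, √262):Q], so Q(γ) = Q(√115, √262).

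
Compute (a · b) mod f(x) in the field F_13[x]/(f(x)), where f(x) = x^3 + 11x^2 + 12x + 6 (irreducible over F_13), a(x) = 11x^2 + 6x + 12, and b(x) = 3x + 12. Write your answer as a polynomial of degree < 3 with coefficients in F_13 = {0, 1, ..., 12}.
a · b ≡ 8x^2 + 11x + 11 (mod f(x))

Multiply in F_13[x]: a(x)·b(x) = (11x^2 + 6x + 12)·(3x + 12) = 7x^3 + 7x^2 + 4x + 1. This has degree ≥ 3, so divide by f(x) over F_13: 7x^3 + 7x^2 + 4x + 1 = (7)·(x^3 + 11x^2 + 12x + 6) + (8x^2 + 11x + 11). Hence a·b ≡ 8x^2 + 11x + 11 (mod f). (F_13[x]/(f) is a field with 13^3 = 2197 elements since f is irreducible of degree 3.)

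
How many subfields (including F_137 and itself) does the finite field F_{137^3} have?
F_{137^3} has 2 subfields

The subfields of F_{p^n} are exactly the fields F_{p^d} for d | n (each is the fixed field of the unique index-d subgroup of Gal(F_{p^n}/F_p) ≅ Z/nZ). The divisors of n = 3 are {1, 3}, giving 2 subfields: F_{137^1}, F_{137^3}.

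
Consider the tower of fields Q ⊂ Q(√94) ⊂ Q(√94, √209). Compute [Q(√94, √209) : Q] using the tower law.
[Q(√94, √209) : Q] = 4

[Q(√94):Q] = 2 (min poly x^2 - 94, irreducible since 94 is squarefree > 1). For the top step, suppose √209 ∈ Q(√94), say √209 = c + d√94 with c, d ∈ Q. Squaring: 209 = c^2 + 94d^2 + 2cd√94. Since √94 ∉ Q this forces 2cd = 0. If d = 0 then √209 = c ∈ Q, contradicting 209 squarefree > 1. If c = 0 then 209 = 94d^2, so 94·209 = (94d)^2 is a perfect square in Q — but 94·209 = 19646 is not a perfect square (since 94 and 209 are distinct squarefree integers). Contradiction. Hence √209 ∉ Q(√94), so x^2 - 209 stays irreducible over Q(√94) and [Q(√94, √209) : Q(√94)] = 2. By the tower law, [Q(√94, √209) : Q] = 2 · 2 = 4.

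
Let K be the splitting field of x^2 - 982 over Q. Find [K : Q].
[K : Q] = 2

f(x) = x^2 - 982 factors as (x - √982)(x + √982). The splitting field is K = Q(√982). Since 982 is squarefree and > 1, it is not a perfect square, so x^2 - 982 is irreducible over Q and [Q(√982) : Q] = 2. Hence [K : Q] = 2.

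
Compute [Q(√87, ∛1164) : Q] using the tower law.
[Q(√87, ∛1164) : Q] = 6

Let L = Q(√87, ∛1164). Since Q(√87) ⊂ L and [Q(√87):Q] = 2, the tower law gives 2 | [L:Q]. Likewise Q(∛1164) ⊂ L with [Q(∛1164):Q] = 3 (because 1164 is not a perfect cube), so 3 | [L:Q]. As gcd(2,3) = 1, [L:Q] is divisible by 6. Conversely L is generated over Q by √87 and ∛1164, so [L:Q] ≤ 2·3 = 6. Therefore [Q(√87, ∛1164) : Q] = 6.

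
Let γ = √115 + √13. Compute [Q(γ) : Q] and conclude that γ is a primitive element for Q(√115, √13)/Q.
[Q(γ) : Q] = 4 (equivalently, Q(γ) = Q(√115, √13))

Obviously Q(γ) ⊆ Q(√115, √13), and [Q(√115, √13):Q] = 4 (since 115, 13 are distinct squarefree integers > 1 with 1495 not a perfect square). To show equality we compute the minimal polynomial of γ. From γ = √115 + √13: γ^2 = 115 + 2√(1495) + 13 = 128 + 2√(1495), so γ^2 - 128 = 2√(1495); squaring, (γ^2 - 128)^2 = 4·1495, i.e. γ^4 - 256γ^2 + 16384 - 5980 = 0, i.e. γ^4 - 256γ^2 + 10404 = 0. So γ is a root of x^4 - 256x^2 + 10404. This polynomial is irreducible over Q: it has no rational root (each ±√115 ± √13 is irrational), and any factorization into two quadratics over Q would force √(1495) ∈ Q (pairing opposite roots) or √115, √13 ∈ Q (other pairings), all impossible. Hence [Q(γ):Q] = 4 = [Q(√115, √13):Q], so Q(γ) = Q(√115, √13).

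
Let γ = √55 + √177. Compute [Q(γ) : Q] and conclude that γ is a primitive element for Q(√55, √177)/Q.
[Q(γ) : Q] = 4 (equivalently, Q(γ) = Q(√55, √177))

Obviously Q(γ) ⊆ Q(√55, √177), and [Q(√55, √177):Q] = 4 (since 55, 177 are distinct squarefree integers > 1 with 9735 not a perfect square). To show equality we compute the minimal polynomial of γ. From γ = √55 + √177: γ^2 = 55 + 2√(9735) + 177 = 232 + 2√(9735), so γ^2 - 232 = 2√(9735); squaring, (γ^2 - 232)^2 = 4·9735, i.e. γ^4 - 464γ^2 + 53824 - 38940 = 0, i.e. γ^4 - 464γ^2 + 14884 = 0. So γ is a root of x^4 - 464x^2 + 14884. This polynomial is irreducible over Q: it has no rational root (each ±√55 ± √177 is irrational), and any factorization into two quadratics over Q would force √(9735) ∈ Q (pairing opposite roots) or √55, √177 ∈ Q (other pairings), all impossible. Hence [Q(γ):Q] = 4 = [Q(√55, √177):Q], so Q(γ) = Q(√55, √177).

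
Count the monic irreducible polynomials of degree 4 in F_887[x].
There are 154751168148 monic irreducible polynomials of degree 4 over F_887

Each element of F_{887^4} that lies in no proper subfield is a root of exactly one monic irreducible of degree 4 over F_887, and each such polynomial has 4 distinct roots in F_{887^4}. By Möbius inversion the count is N_887(4) = (1/4) Σ_{d|4} μ(4/d) · 887^d = (1/4)(μ(4)·887^1 + μ(2)·887^2 + μ(1)·887^4) = 619004672592/4 = 154751168148.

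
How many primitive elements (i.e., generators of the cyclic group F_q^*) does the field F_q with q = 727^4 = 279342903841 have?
There are φ(279342903840) = 50412257280 primitive elements

F_q^* is cyclic of order q - 1 = 279342903840. A cyclic group of order m has exactly φ(m) generators. Here m = 279342903840 = 2^5 · 3 · 5 · 7 · 11^2 · 13 · 17 · 3109, so the number of primitive elements is φ(279342903840) = 50412257280.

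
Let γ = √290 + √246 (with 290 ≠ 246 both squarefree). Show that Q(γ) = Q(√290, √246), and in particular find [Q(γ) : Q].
[Q(γ) : Q] = 4 (equivalently, Q(γ) = Q(√290, √246))

Obviously Q(γ) ⊆ Q(√290, √246), and [Q(√290, √246):Q] = 4 (since 290, 246 are distinct squarefree integers > 1 with 71340 not a perfect square). To show equality we compute the minimal polynomial of γ. From γ = √290 + √246: γ^2 = 290 + 2√(71340) + 246 = 536 + 2√(71340), so γ^2 - 536 = 2√(71340); squaring, (γ^2 - 536)^2 = 4·71340, i.e. γ^4 - 1072γ^2 + 287296 - 285360 = 0, i.e. γ^4 - 1072γ^2 + 1936 = 0. So γ is a root of x^4 - 1072x^2 + 1936. This polynomial is irreducible over Q: it has no rational root (each ±√290 ± √246 is irrational), and any factorization into two quadratics over Q would force √(71340) ∈ Q (pairing opposite roots) or √290, √246 ∈ Q (other pairings), all impossible. Hence [Q(γ):Q] = 4 = [Q(√290, √246):Q], so Q(γ) = Q(√290, √246).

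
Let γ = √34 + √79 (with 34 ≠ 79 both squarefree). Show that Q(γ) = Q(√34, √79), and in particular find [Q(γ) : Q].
[Q(γ) : Q] = 4 (equivalently, Q(γ) = Q(√34, √79))

Obviously Q(γ) ⊆ Q(√34, √79), and [Q(√34, √79):Q] = 4 (since 34, 79 are distinct squarefree integers > 1 with 2686 not a perfect square). To show equality we compute the minimal polynomial of γ. From γ = √34 + √79: γ^2 = 34 + 2√(2686) + 79 = 113 + 2√(2686), so γ^2 - 113 = 2√(2686); squaring, (γ^2 - 113)^2 = 4·2686, i.e. γ^4 - 226γ^2 + 12769 - 10744 = 0, i.e. γ^4 - 226γ^2 + 2025 = 0. So γ is a root of x^4 - 226x^2 + 2025. This polynomial is irreducible over Q: it has no rational root (each ±√34 ± √79 is irrational), and any factorization into two quadratics over Q would force √(2686) ∈ Q (pairing opposite roots) or √34, √79 ∈ Q (other pairings), all impossible. Hence [Q(γ):Q] = 4 = [Q(√34, √79):Q], so Q(γ) = Q(√34, √79).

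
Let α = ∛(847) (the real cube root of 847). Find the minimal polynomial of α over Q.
m_α(x) = x^3 - 847

α satisfies α^3 = 847, so x^3 - 847 annihilates α. By the rational root test, a rational root p/q (in lowest terms) of x^3 - 847 would satisfy p^3 = 847 q^3, forcing q = 1 and p^3 = 847; but 847 is not a perfect cube, contradiction. A monic cubic over Q with no rational root is irreducible (any nontrivial factorization would include a linear factor). Hence x^3 - 847 is the minimal polynomial of α, and in particular [Q(α):Q] = 3.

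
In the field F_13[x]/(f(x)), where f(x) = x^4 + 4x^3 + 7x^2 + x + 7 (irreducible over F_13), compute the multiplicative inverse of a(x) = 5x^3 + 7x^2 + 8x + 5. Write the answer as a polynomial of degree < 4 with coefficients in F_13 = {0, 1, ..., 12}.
a(x)^(-1) ≡ 6x^3 + 3x^2 + 8x + 1 (mod f(x))

Since f is irreducible over F_13, F_13[x]/(f) is a field and a(x) ≠ 0 has an inverse. Apply the extended Euclidean algorithm to f(x) and a(x) in F_13[x]: f(x) = (8x)·a(x) + (8x^2 + 7);  a(x) = (12x + 9)·(8x^2 + 7) + (2x + 7);  (8x^2 + 7) = (4x + 12)·(2x + 7) + (1). The last nonzero remainder is the constant 1 = gcd(f, a) in F_13. Back-substituting through the division chain expresses 1 = s(x)·a(x) + t(x)·f(x) with s(x) ≡ 6x^3 + 3x^2 + 8x + 1 (mod f), so a(x)^(-1) ≡ s(x) = 6x^3 + 3x^2 + 8x + 1 (mod f). Check: (5x^3 + 7x^2 + 8x + 5)·(6x^3 + 3x^2 + 8x + 1) = 4x^6 + 5x^5 + 5x^4 + 11x^3 + 8x^2 + 9x + 5 ≡ 1 (mod x^4 + 4x^3 + 7x^2 + x + 7).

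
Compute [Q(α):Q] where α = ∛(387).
[Q(α):Q] = 3

The minimal polynomial of α is x^3 - 387, irreducible over Q since 387 is not a perfect cube (so x^3 - 387 has no rational root). Hence [Q(α):Q] = deg(m_α) = 3.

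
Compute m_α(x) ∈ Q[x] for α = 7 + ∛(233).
m_α(x) = x^3 - 21x^2 + 147x - 576

Set β = α - 7 = ∛(233), so β^3 = 233. Then (α - 7)^3 - 233 = 0, i.e. α is a root of g(x) = (x - 7)^3 - 233 = x^3 - 21x^2 + 147x - 576. Since g(x) = h(x - 7) where h(x) = x^3 - 233, and h is irreducible over Q (because 233 is not a perfect cube, so h has no rational root, and a monic cubic with no rational root is irreducible), g is also irreducible (irreducibility is preserved under the substitution x → x - 7). Hence m_α(x) = x^3 - 21x^2 + 147x - 576.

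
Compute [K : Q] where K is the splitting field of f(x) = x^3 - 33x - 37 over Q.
[K : Q] = 6

By the rational root test, any rational root of the monic integer polynomial f(x) = x^3 - 33x - 37 must be an integer dividing the constant term -37, i.e. one of ±{1, 37}. Evaluating: f(1) = -69, f(-1) = -5, f(37) = 49395, f(-37) = -49469; none is 0, so f has no rational root and is therefore irreducible over Q (a cubic with no linear factor over a field is irreducible). For an irreducible cubic, the Galois group is A_3 or S_3 according as the discriminant disc(f) = -4a^3 - 27b^2 = -4·(-33)^3 - 27·(-37)^2 = 106785 is or is not a square in Q. Here disc(f) = 106785 is not a perfect square in Q, so the Galois group of f over Q is not contained in A_3 and must be all of S_3. The splitting field has degree |S_3| = 6 over Q, so [K : Q] = 6.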